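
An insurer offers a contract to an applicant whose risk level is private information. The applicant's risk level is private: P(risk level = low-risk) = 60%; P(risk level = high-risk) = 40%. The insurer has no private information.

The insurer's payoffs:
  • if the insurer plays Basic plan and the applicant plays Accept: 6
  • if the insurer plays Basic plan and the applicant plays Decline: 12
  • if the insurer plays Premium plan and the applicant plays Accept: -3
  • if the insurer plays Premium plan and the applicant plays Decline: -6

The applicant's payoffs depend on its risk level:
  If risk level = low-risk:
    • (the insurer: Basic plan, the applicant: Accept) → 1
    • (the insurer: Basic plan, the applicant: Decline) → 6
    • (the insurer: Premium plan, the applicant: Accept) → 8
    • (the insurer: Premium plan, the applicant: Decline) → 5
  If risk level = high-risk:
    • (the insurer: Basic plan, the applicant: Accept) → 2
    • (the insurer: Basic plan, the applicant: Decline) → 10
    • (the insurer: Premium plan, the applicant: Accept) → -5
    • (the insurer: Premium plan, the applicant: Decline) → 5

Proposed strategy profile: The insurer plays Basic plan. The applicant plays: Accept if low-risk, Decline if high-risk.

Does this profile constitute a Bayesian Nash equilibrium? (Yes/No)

No

The insurer plays Basic plan: E[Basic plan] = 0.6·(6) + 0.4·(12) = 8.4; E[Premium plan] = -4.2. Best-responding. ✓
The applicant (risk level low-risk), facing Basic plan: Accept gives 1, Decline gives 6. Proposed Accept is not best — profitable deviation exists. ✗
The applicant (risk level high-risk), facing Basic plan: Accept gives 2, Decline gives 10. Proposed Decline is best. ✓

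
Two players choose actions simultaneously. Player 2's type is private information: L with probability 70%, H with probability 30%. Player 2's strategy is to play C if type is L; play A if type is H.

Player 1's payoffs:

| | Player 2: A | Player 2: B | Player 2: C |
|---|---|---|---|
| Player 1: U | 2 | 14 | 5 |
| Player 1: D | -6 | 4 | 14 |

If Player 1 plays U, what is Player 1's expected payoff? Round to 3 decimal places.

4.100

E[U] = 0.7·5 + 0.3·2 = 3.5 + 0.6 = 4.1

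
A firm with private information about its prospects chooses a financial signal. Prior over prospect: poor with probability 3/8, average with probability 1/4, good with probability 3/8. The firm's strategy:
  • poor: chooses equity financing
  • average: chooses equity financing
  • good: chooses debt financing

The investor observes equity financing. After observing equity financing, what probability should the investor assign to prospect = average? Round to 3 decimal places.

Apply Bayes' rule using the sender's strategy as the likelihood.
P(equity financing) = (3/8)·1 + (1/4)·1 + (3/8)·0 = 5/8
P(average | equity financing) = ((1/4)·1) / (5/8) = (1/4) / (5/8) = 2/5

0.400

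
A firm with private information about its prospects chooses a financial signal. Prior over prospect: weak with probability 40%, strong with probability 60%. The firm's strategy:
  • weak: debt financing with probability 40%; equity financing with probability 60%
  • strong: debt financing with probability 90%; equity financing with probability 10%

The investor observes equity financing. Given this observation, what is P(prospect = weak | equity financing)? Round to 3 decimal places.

0.800

Apply Bayes' rule using the sender's strategy as the likelihood.
P(equity financing) = 0.4·0.6 + 0.6·0.1 = 0.3
P(weak | equity financing) = (0.4·0.6) / 0.3 = 0.24 / 0.3 = 0.8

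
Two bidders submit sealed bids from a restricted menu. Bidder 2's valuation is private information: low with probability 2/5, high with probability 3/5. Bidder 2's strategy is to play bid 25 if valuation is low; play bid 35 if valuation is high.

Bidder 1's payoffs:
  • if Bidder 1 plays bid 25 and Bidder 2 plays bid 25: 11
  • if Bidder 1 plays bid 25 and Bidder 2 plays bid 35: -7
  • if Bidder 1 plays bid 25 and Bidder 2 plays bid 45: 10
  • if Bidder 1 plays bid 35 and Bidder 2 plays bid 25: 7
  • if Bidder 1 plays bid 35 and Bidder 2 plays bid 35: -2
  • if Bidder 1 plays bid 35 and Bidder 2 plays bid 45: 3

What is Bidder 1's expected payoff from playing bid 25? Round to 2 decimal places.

0.20

E[bid 25] = 2/5·11 + 3/5·(-7) = 22/5 + (-21/5) = 1/5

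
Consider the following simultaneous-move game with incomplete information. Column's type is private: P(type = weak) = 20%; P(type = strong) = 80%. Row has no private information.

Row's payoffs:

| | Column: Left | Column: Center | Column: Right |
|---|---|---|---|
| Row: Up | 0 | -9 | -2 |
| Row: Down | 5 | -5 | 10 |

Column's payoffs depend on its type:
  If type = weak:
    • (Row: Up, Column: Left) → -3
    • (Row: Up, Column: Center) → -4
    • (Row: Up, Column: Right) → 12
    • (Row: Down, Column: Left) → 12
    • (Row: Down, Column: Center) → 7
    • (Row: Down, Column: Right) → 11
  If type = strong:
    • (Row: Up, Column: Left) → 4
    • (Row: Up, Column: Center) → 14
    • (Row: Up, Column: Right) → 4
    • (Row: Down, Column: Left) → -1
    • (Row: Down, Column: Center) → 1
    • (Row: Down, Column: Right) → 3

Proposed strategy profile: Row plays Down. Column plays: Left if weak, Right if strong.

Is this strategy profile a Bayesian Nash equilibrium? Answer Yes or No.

Yes

A profile is a BNE iff every type of every player is best-responding given beliefs about the other side.
Row plays Down: E[Down] = 0.2·(5) + 0.8·(10) = 9; E[Up] = -1.6. Best-responding. ✓
Column (type weak), facing Down: Left gives 12, Center gives 7, Right gives 11. Proposed Left is best. ✓
Column (type strong), facing Down: Left gives -1, Center gives 1, Right gives 3. Proposed Right is best. ✓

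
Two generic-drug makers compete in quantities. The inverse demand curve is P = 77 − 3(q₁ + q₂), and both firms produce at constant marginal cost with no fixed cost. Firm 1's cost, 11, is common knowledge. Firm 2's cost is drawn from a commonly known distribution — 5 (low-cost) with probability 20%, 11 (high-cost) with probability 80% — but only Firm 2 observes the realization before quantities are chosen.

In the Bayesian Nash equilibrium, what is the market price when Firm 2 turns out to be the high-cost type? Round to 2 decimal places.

33.20

Firm 2 with cost c maximizes (77 − 3(q₁+q₂) − c)·q₂, giving q₂(c) = (77 − c − 3q₁)/6.
E[c₂] = 0.2·5 + 0.8·11 = 9.8
Firm 1's FOC against E[q₂] yields q₁ = (77 − 2·11 + E[c₂])/9 = (77 − 22 + 9.8)/9 = 7.2.
q₂(high-cost) = 7.4, so P = 77 − 3·(7.2 + 7.4) = 33.2.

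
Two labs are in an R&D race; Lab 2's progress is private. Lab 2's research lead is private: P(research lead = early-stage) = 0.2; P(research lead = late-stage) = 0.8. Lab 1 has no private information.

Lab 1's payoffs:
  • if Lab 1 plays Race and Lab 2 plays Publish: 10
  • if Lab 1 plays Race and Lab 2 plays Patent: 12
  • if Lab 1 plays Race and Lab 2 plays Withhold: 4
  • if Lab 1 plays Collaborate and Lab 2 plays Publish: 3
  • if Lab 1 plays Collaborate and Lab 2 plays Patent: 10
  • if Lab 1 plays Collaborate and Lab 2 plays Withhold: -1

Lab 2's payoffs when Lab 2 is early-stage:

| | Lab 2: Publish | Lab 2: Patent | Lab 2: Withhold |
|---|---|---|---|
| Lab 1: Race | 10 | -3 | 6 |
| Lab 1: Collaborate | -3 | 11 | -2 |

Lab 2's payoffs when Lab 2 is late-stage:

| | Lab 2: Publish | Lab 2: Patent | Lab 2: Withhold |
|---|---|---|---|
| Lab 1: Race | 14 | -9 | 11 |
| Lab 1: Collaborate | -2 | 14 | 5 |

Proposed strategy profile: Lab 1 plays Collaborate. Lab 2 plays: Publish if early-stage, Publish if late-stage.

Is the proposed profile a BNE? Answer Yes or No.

No

Lab 1 plays Collaborate: E[Collaborate] = 0.2·(3) + 0.8·(3) = 3; E[Race] = 10. Not best-responding. ✗
Lab 2 (research lead early-stage), facing Collaborate: Publish gives -3, Patent gives 11, Withhold gives -2. Proposed Publish is not best — profitable deviation exists. ✗
Lab 2 (research lead late-stage), facing Collaborate: Publish gives -2, Patent gives 14, Withhold gives 5. Proposed Publish is not best — profitable deviation exists. ✗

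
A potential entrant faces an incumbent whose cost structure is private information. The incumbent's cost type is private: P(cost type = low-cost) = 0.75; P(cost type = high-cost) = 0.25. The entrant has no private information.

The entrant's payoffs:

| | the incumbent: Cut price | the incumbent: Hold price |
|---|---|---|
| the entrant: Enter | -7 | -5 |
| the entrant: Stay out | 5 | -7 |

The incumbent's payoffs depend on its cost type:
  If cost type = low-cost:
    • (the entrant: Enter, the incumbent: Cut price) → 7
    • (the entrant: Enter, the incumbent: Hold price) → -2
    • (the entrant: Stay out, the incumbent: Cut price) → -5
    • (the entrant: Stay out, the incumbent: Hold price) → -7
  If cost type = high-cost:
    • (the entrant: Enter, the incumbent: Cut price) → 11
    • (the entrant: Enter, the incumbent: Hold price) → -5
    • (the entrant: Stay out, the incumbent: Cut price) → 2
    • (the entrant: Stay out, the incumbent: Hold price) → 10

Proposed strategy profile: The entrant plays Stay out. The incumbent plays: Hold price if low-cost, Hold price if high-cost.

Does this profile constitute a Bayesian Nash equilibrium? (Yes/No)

No

The entrant plays Stay out: E[Stay out] = 0.75·(-7) + 0.25·(-7) = -7; E[Enter] = -5. Not best-responding. ✗
The incumbent (cost type low-cost), facing Stay out: Cut price gives -5, Hold price gives -7. Proposed Hold price is not best — profitable deviation exists. ✗
The incumbent (cost type high-cost), facing Stay out: Cut price gives 2, Hold price gives 10. Proposed Hold price is best. ✓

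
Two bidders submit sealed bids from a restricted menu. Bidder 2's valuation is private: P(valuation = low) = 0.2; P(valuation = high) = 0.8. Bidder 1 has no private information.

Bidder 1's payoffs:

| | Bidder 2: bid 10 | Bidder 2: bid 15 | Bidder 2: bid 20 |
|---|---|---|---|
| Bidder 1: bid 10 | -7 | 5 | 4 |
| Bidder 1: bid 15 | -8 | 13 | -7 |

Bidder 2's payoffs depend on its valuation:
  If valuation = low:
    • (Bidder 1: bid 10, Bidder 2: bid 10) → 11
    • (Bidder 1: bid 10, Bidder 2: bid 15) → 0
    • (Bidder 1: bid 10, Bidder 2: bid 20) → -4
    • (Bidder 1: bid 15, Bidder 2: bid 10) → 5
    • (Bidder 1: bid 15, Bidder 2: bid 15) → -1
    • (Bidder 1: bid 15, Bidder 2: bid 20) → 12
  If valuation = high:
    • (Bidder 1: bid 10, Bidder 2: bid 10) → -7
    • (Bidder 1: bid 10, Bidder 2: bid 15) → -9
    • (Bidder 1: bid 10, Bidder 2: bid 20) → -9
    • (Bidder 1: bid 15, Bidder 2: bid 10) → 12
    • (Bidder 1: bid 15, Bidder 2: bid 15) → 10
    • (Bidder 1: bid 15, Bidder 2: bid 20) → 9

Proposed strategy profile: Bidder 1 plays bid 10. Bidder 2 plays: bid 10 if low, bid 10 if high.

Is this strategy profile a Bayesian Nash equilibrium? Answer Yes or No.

Bidder 1 plays bid 10: E[bid 10] = 0.2·(-7) + 0.8·(-7) = -7; E[bid 15] = -8. Best-responding. ✓
Bidder 2 (valuation low), facing bid 10: bid 10 gives 11, bid 15 gives 0, bid 20 gives -4. Proposed bid 10 is best. ✓
Bidder 2 (valuation high), facing bid 10: bid 10 gives -7, bid 15 gives -9, bid 20 gives -9. Proposed bid 10 is best. ✓

Yes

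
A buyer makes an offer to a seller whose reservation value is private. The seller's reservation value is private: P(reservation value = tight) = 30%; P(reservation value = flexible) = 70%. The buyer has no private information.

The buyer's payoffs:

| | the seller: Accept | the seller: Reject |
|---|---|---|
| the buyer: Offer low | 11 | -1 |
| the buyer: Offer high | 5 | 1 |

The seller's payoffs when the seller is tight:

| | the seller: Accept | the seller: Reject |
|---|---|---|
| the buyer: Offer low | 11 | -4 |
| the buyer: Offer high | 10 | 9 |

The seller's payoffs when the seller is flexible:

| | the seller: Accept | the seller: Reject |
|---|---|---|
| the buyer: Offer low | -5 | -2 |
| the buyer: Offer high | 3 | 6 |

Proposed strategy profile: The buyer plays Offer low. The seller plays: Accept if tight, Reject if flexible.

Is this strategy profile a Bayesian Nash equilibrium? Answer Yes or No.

The buyer plays Offer low: E[Offer low] = 0.3·(11) + 0.7·(-1) = 2.6; E[Offer high] = 2.2. Best-responding. ✓
The seller (reservation value tight), facing Offer low: Accept gives 11, Reject gives -4. Proposed Accept is best. ✓
The seller (reservation value flexible), facing Offer low: Accept gives -5, Reject gives -2. Proposed Reject is best. ✓

Yes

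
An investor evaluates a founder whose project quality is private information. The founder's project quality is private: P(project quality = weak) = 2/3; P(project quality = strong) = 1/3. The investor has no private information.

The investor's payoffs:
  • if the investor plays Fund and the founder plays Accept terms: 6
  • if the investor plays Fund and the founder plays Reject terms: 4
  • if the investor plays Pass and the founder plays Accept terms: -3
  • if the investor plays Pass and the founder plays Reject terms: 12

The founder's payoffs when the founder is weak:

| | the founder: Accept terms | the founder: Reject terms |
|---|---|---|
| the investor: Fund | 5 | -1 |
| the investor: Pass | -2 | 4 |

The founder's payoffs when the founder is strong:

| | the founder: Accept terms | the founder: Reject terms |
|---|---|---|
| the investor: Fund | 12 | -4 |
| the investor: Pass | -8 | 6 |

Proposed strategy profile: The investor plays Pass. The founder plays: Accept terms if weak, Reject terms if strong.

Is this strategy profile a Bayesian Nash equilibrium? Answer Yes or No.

The investor plays Pass: E[Pass] = 2/3·(-3) + 1/3·(12) = 2; E[Fund] = 16/3. Not best-responding. ✗
The founder (project quality weak), facing Pass: Accept terms gives -2, Reject terms gives 4. Proposed Accept terms is not best — profitable deviation exists. ✗
The founder (project quality strong), facing Pass: Accept terms gives -8, Reject terms gives 6. Proposed Reject terms is best. ✓

No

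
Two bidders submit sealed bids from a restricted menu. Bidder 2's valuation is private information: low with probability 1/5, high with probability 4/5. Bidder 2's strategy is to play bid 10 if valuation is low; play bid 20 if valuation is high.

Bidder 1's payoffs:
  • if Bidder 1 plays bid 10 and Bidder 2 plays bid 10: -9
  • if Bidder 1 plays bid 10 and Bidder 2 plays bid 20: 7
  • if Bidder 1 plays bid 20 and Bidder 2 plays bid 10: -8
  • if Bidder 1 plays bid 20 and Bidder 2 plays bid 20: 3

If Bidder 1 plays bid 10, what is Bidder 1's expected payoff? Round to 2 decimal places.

3.80

Take the expectation over Bidder 2's valuation, weighting each type's action by its prior probability.
E[bid 10] = 1/5·(-9) + 4/5·7 = (-9/5) + 28/5 = 19/5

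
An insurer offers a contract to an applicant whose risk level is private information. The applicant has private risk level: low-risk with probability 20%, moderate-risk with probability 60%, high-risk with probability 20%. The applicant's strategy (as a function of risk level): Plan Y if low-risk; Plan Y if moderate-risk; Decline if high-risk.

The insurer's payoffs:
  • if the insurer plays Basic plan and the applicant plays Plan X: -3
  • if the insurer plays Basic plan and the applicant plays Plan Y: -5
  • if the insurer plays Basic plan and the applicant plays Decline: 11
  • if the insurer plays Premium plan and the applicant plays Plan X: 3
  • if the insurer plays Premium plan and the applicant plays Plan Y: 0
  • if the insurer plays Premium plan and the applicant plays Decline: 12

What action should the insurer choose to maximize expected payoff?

Premium plan

Compute the insurer's expected payoff for each action, taking the expectation over the applicant's type.
E[Basic plan] = 0.2·(-5) + 0.6·(-5) + 0.2·(11) = -1.8
E[Premium plan] = 0.2·(0) + 0.6·(0) + 0.2·(12) = 2.4
Best response: Premium plan (2.4 is the largest).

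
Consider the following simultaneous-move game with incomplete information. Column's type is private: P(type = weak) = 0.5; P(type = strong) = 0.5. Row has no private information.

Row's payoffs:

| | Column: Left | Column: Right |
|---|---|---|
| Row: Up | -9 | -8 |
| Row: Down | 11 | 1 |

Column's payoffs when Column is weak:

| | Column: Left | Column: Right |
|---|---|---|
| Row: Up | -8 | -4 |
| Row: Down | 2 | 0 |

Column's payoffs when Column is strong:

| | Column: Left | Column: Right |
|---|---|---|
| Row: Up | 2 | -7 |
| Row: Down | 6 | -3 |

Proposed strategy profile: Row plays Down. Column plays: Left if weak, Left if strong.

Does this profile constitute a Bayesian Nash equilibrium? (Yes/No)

Row plays Down: E[Down] = 0.5·(11) + 0.5·(11) = 11; E[Up] = -9. Best-responding. ✓
Column (type weak), facing Down: Left gives 2, Right gives 0. Proposed Left is best. ✓
Column (type strong), facing Down: Left gives 6, Right gives -3. Proposed Left is best. ✓

Yes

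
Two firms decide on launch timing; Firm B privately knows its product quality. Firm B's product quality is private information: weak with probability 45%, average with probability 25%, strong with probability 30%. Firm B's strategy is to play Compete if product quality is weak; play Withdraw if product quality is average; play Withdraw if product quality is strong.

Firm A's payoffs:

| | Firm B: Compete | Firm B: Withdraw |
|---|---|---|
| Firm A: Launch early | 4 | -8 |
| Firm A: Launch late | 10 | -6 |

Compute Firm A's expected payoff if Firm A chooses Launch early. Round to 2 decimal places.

-2.60

E[Launch early] = 0.45·4 + 0.25·(-8) + 0.3·(-8) = 1.8 + (-2) + (-2.4) = -2.6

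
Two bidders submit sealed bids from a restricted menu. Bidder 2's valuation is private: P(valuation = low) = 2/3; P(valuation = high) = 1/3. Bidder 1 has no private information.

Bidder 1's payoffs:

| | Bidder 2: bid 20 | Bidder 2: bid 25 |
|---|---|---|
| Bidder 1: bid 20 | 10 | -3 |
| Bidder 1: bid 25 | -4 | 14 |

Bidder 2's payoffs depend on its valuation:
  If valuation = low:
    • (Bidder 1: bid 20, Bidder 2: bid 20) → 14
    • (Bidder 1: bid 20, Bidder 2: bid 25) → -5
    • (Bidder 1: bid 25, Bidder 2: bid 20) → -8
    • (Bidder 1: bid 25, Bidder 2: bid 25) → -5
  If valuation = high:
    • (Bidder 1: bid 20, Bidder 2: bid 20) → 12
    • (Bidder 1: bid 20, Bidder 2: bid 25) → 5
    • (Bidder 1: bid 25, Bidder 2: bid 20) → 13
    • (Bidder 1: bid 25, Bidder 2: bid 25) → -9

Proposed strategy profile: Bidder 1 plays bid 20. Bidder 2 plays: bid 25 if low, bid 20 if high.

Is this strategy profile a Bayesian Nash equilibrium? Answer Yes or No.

Bidder 1 plays bid 20: E[bid 20] = 2/3·(-3) + 1/3·(10) = 4/3; E[bid 25] = 8. Not best-responding. ✗
Bidder 2 (valuation low), facing bid 20: bid 20 gives 14, bid 25 gives -5. Proposed bid 25 is not best — profitable deviation exists. ✗
Bidder 2 (valuation high), facing bid 20: bid 20 gives 12, bid 25 gives 5. Proposed bid 20 is best. ✓

No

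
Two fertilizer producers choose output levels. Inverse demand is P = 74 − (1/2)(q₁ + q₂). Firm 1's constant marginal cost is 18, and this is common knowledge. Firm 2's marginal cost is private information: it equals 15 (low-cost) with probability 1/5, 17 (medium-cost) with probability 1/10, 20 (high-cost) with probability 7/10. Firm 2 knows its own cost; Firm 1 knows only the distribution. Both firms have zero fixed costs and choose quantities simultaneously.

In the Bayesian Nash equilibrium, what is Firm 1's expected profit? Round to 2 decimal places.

714.42

Firm 2 with cost c maximizes (74 − (1/2)(q₁+q₂) − c)·q₂, giving q₂(c) = (74 − c − (1/2)q₁).
E[c₂] = 1/5·15 + 1/10·17 + 7/10·20 = 18.7
Firm 1's FOC against E[q₂] yields q₁ = (74 − 2·18 + E[c₂])/(3/2) = (74 − 36 + 18.7)/(3/2) = 37.8.
E[P] = 74 − (1/2)·(q₁ + E[q₂]) = 36.9; Firm 1's expected profit = (E[P] − 18)·q₁ = (36.9 − 18)·37.8 = 714.42.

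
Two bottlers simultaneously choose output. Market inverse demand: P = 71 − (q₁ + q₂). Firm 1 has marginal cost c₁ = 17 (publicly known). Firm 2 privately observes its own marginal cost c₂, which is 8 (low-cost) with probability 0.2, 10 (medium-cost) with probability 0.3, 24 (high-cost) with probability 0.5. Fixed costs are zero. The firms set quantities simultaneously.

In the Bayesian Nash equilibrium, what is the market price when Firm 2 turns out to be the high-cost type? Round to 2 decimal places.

38.57

Each type of Firm 2 best-responds to q₁; Firm 1 best-responds to the expected q₂ over Firm 2's types.
Firm 2 with cost c maximizes (71 − (q₁+q₂) − c)·q₂, giving q₂(c) = (71 − c − q₁)/2.
E[c₂] = 0.2·8 + 0.3·10 + 0.5·24 = 16.6
Firm 1's FOC against E[q₂] yields q₁ = (71 − 2·17 + E[c₂])/3 = (71 − 34 + 16.6)/3 = 17.8667.
q₂(high-cost) = 14.5667, so P = 71 − (17.8667 + 14.5667) = 38.5667.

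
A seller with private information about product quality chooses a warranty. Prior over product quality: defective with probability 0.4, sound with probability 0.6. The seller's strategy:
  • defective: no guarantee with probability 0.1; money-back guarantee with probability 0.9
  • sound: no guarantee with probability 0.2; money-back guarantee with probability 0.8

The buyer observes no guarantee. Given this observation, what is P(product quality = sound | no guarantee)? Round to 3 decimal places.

0.750

Apply Bayes' rule using the sender's strategy as the likelihood.
P(no guarantee) = 0.4·0.1 + 0.6·0.2 = 0.16
P(sound | no guarantee) = (0.6·0.2) / 0.16 = 0.12 / 0.16 = 0.75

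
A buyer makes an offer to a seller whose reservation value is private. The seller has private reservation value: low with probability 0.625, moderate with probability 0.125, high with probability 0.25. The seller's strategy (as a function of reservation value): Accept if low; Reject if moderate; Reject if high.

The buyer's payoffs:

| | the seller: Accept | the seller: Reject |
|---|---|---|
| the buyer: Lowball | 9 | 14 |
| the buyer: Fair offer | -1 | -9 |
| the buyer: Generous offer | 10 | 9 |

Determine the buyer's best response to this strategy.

Lowball

Compute the buyer's expected payoff for each action, taking the expectation over the seller's type.
E[Lowball] = 0.625·(9) + 0.125·(14) + 0.25·(14) = 10.875
E[Fair offer] = 0.625·(-1) + 0.125·(-9) + 0.25·(-9) = -4
E[Generous offer] = 0.625·(10) + 0.125·(9) + 0.25·(9) = 9.625
Best response: Lowball (10.875 is the largest).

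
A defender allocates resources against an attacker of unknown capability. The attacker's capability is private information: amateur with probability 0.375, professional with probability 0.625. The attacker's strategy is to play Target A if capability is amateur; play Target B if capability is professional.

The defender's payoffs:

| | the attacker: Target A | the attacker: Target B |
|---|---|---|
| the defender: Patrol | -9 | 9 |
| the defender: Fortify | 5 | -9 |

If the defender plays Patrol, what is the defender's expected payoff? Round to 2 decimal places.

E[Patrol] = 0.375·(-9) + 0.625·9 = (-3.375) + 5.625 = 2.25

2.25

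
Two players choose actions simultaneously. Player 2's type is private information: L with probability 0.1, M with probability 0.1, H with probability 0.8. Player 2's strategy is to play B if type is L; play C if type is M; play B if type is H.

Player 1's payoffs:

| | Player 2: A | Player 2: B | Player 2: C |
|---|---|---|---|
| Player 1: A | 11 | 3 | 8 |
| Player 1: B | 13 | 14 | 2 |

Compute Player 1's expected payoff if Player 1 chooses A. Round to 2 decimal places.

E[A] = 0.1·3 + 0.1·8 + 0.8·3 = 0.3 + 0.8 + 2.4 = 3.5

3.50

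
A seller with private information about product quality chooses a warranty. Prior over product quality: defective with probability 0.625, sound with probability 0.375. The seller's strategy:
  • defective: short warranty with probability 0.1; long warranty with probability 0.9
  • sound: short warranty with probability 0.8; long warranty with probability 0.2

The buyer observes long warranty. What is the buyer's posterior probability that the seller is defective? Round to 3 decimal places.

P(long warranty) = 0.625·0.9 + 0.375·0.2 = 0.6375
P(defective | long warranty) = (0.625·0.9) / 0.6375 = 0.5625 / 0.6375 = 0.882353

0.882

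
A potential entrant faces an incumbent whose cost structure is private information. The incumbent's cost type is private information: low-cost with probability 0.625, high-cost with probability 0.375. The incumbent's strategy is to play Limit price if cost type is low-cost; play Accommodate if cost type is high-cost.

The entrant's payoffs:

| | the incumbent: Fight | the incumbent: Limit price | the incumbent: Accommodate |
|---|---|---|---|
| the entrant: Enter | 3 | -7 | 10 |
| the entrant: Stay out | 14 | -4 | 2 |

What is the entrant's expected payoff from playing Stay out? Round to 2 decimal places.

-1.75

Take the expectation over the incumbent's cost type, weighting each type's action by its prior probability.
E[Stay out] = 0.625·(-4) + 0.375·2 = (-2.5) + 0.75 = -1.75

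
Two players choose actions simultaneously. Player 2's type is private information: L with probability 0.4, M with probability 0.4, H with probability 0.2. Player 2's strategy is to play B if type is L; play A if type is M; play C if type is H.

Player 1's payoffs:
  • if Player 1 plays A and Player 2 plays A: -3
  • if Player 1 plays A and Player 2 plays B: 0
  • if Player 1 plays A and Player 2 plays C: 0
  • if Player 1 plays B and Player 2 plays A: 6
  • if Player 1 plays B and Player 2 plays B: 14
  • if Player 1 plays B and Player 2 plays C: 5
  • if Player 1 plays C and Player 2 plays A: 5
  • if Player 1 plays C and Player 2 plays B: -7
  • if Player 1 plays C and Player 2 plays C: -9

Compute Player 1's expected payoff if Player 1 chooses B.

9

Take the expectation over Player 2's type, weighting each type's action by its prior probability.
E[B] = 0.4·14 + 0.4·6 + 0.2·5 = 5.6 + 2.4 + 1 = 9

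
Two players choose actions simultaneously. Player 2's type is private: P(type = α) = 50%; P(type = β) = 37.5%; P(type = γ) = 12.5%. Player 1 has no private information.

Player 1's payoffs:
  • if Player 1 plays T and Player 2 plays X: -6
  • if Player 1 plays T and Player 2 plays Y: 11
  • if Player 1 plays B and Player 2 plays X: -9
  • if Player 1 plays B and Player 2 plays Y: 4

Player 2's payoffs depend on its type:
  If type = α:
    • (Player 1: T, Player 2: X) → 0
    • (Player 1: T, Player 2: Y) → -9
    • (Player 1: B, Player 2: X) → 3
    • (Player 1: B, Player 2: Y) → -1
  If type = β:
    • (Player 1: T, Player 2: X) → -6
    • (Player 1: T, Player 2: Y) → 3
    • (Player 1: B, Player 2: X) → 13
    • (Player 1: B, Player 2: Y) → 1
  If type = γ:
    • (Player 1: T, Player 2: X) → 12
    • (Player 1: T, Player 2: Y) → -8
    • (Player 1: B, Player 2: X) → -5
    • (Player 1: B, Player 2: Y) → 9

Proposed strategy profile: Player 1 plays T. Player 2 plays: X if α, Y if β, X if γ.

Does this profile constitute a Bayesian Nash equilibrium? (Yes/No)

Yes

Player 1 plays T: E[T] = 0.5·(-6) + 0.375·(11) + 0.125·(-6) = 0.375; E[B] = -4.125. Best-responding. ✓
Player 2 (type α), facing T: X gives 0, Y gives -9. Proposed X is best. ✓
Player 2 (type β), facing T: X gives -6, Y gives 3. Proposed Y is best. ✓
Player 2 (type γ), facing T: X gives 12, Y gives -8. Proposed X is best. ✓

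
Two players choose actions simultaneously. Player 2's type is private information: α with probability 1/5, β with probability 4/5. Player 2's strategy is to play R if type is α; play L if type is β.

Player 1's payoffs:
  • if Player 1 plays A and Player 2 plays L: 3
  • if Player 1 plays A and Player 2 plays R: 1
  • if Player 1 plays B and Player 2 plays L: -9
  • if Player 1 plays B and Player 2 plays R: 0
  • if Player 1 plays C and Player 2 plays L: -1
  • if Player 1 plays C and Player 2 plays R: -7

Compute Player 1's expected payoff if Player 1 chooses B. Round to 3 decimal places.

-7.200

E[B] = 1/5·0 + 4/5·(-9) = 0 + (-36/5) = -36/5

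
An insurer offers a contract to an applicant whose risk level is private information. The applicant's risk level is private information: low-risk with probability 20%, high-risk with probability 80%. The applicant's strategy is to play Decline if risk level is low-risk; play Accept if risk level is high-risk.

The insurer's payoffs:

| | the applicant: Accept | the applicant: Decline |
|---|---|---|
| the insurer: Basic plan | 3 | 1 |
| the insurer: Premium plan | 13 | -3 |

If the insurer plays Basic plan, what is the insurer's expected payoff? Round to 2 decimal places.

Take the expectation over the applicant's risk level, weighting each type's action by its prior probability.
E[Basic plan] = 0.2·1 + 0.8·3 = 0.2 + 2.4 = 2.6

2.60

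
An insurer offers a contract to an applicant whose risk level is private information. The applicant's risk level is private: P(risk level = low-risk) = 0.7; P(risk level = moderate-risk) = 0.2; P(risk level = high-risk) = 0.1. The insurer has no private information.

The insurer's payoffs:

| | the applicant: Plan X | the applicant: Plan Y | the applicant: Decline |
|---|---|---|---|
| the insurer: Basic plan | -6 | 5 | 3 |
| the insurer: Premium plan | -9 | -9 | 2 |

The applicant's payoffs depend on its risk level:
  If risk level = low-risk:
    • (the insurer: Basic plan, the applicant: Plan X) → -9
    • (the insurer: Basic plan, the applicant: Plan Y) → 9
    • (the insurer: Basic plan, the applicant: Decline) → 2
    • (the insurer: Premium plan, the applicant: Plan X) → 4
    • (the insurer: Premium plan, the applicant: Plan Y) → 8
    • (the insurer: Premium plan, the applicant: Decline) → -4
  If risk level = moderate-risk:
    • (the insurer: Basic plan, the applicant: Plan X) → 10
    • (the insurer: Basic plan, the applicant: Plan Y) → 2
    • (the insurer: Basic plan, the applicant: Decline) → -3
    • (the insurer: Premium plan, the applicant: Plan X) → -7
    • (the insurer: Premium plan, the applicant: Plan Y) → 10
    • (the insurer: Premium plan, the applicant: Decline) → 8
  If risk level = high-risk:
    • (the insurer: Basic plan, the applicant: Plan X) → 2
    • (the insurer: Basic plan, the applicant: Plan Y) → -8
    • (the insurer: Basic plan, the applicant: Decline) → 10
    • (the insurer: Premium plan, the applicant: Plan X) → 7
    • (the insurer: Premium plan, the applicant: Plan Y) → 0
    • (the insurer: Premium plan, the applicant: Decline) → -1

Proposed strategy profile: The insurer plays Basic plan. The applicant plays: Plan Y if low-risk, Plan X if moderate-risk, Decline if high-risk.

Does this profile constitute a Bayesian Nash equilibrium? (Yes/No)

Yes

The insurer plays Basic plan: E[Basic plan] = 0.7·(5) + 0.2·(-6) + 0.1·(3) = 2.6; E[Premium plan] = -7.9. Best-responding. ✓
The applicant (risk level low-risk), facing Basic plan: Plan X gives -9, Plan Y gives 9, Decline gives 2. Proposed Plan Y is best. ✓
The applicant (risk level moderate-risk), facing Basic plan: Plan X gives 10, Plan Y gives 2, Decline gives -3. Proposed Plan X is best. ✓
The applicant (risk level high-risk), facing Basic plan: Plan X gives 2, Plan Y gives -8, Decline gives 10. Proposed Decline is best. ✓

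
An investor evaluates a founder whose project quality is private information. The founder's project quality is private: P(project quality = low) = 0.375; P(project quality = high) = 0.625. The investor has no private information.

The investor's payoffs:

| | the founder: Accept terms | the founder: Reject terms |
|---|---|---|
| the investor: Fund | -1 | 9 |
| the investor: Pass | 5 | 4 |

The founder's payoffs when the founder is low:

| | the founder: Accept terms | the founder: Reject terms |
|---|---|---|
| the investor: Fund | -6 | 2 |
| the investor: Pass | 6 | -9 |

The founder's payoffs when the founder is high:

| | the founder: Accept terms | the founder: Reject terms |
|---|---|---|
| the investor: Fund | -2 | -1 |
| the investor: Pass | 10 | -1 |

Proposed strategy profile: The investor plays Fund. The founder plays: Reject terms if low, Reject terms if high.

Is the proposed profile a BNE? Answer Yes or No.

Yes

The investor plays Fund: E[Fund] = 0.375·(9) + 0.625·(9) = 9; E[Pass] = 4. Best-responding. ✓
The founder (project quality low), facing Fund: Accept terms gives -6, Reject terms gives 2. Proposed Reject terms is best. ✓
The founder (project quality high), facing Fund: Accept terms gives -2, Reject terms gives -1. Proposed Reject terms is best. ✓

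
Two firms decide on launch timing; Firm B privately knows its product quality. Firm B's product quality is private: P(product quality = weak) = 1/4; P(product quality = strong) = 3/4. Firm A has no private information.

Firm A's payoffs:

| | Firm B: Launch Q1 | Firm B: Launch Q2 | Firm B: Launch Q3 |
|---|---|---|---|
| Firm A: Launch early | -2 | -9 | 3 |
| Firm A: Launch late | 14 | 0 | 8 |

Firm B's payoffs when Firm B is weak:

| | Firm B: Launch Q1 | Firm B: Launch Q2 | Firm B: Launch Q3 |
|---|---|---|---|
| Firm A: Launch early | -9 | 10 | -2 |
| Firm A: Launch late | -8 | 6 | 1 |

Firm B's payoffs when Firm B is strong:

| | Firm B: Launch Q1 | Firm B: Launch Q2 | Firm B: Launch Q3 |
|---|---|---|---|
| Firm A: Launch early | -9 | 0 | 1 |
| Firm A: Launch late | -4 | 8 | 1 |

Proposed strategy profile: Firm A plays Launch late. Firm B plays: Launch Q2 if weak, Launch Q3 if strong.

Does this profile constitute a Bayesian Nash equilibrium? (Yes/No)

No

A profile is a BNE iff every type of every player is best-responding given beliefs about the other side.
Firm A plays Launch late: E[Launch late] = 1/4·(0) + 3/4·(8) = 6; E[Launch early] = 0. Best-responding. ✓
Firm B (product quality weak), facing Launch late: Launch Q1 gives -8, Launch Q2 gives 6, Launch Q3 gives 1. Proposed Launch Q2 is best. ✓
Firm B (product quality strong), facing Launch late: Launch Q1 gives -4, Launch Q2 gives 8, Launch Q3 gives 1. Proposed Launch Q3 is not best — profitable deviation exists. ✗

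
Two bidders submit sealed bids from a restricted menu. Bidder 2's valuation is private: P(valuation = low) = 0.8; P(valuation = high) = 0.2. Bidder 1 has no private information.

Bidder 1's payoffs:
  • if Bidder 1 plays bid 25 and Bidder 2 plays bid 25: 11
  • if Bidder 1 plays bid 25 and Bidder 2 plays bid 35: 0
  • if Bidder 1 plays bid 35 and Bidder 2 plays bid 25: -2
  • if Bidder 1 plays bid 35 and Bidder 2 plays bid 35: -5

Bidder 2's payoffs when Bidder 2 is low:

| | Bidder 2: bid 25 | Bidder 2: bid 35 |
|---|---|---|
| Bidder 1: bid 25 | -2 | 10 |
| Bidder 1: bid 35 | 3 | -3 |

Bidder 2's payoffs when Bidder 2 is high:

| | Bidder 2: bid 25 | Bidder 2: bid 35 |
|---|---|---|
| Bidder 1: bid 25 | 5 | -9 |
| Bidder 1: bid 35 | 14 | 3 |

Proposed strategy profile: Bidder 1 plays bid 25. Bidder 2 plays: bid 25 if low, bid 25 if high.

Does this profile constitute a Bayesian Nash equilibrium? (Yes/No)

Bidder 1 plays bid 25: E[bid 25] = 0.8·(11) + 0.2·(11) = 11; E[bid 35] = -2. Best-responding. ✓
Bidder 2 (valuation low), facing bid 25: bid 25 gives -2, bid 35 gives 10. Proposed bid 25 is not best — profitable deviation exists. ✗
Bidder 2 (valuation high), facing bid 25: bid 25 gives 5, bid 35 gives -9. Proposed bid 25 is best. ✓

No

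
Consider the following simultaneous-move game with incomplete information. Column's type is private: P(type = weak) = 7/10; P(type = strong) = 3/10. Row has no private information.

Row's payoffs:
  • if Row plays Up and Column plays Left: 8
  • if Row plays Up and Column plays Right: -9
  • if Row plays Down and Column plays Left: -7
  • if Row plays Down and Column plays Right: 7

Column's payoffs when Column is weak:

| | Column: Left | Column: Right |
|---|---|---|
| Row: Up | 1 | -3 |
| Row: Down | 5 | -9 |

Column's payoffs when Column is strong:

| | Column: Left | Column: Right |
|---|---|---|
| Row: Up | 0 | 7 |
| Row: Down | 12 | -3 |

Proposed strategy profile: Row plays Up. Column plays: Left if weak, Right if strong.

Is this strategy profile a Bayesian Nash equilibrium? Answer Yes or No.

Yes

A profile is a BNE iff every type of every player is best-responding given beliefs about the other side.
Row plays Up: E[Up] = 7/10·(8) + 3/10·(-9) = 29/10; E[Down] = -14/5. Best-responding. ✓
Column (type weak), facing Up: Left gives 1, Right gives -3. Proposed Left is best. ✓
Column (type strong), facing Up: Left gives 0, Right gives 7. Proposed Right is best. ✓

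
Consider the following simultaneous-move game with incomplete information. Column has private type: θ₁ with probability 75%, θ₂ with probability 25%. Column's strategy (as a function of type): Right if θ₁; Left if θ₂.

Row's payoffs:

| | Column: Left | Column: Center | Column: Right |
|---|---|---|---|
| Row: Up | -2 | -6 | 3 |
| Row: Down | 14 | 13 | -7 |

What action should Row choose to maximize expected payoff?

E[Up] = 0.75·(3) + 0.25·(-2) = 1.75
E[Down] = 0.75·(-7) + 0.25·(14) = -1.75
Best response: Up (1.75 is the largest).

Up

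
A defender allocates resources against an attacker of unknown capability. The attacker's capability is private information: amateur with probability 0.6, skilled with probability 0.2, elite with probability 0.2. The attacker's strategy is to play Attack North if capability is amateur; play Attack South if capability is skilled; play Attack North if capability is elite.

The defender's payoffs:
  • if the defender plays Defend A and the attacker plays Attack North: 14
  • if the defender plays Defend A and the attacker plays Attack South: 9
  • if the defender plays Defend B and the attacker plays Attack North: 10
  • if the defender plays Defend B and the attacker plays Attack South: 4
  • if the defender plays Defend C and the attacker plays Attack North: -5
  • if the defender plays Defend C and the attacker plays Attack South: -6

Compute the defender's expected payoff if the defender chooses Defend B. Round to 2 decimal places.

E[Defend B] = 0.6·10 + 0.2·4 + 0.2·10 = 6 + 0.8 + 2 = 8.8

8.80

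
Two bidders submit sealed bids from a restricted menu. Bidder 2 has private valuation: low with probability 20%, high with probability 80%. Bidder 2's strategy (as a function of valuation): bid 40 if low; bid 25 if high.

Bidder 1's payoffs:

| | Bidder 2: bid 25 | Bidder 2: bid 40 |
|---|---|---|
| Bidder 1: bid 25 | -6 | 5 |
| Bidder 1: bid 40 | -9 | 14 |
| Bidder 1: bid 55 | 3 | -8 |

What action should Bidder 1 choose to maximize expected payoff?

bid 55

Compute Bidder 1's expected payoff for each action, taking the expectation over Bidder 2's type.
E[bid 25] = 0.2·(5) + 0.8·(-6) = -3.8
E[bid 40] = 0.2·(14) + 0.8·(-9) = -4.4
E[bid 55] = 0.2·(-8) + 0.8·(3) = 0.8
Best response: bid 55 (0.8 is the largest).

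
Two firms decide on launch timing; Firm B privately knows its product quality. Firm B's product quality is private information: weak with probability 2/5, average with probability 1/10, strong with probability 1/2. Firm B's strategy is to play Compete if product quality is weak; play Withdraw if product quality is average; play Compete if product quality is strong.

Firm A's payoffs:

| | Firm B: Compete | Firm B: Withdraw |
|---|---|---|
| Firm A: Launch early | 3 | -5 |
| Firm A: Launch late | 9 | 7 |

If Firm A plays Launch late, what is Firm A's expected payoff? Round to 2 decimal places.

8.80

E[Launch late] = 2/5·9 + 1/10·7 + 1/2·9 = 18/5 + 7/10 + 9/2 = 44/5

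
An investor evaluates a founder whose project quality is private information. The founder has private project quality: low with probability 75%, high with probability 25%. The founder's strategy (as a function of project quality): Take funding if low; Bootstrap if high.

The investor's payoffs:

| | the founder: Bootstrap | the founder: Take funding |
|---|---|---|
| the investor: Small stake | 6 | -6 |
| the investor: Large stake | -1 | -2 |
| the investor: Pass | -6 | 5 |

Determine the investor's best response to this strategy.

E[Small stake] = 0.75·(-6) + 0.25·(6) = -3
E[Large stake] = 0.75·(-2) + 0.25·(-1) = -1.75
E[Pass] = 0.75·(5) + 0.25·(-6) = 2.25
Best response: Pass (2.25 is the largest).

Pass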